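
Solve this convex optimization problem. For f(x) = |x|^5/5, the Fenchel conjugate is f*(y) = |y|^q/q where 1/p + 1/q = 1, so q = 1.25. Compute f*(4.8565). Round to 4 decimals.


The conjugate exponent q satisfies 1/p + 1/q = 1.
p = 5, so q = 5/(5 - 1) = 1.25
|y|^q = 4.8565^1.25 = 7.2095
f*(4.8565) = 7.2095 / 1.25 = 5.7676


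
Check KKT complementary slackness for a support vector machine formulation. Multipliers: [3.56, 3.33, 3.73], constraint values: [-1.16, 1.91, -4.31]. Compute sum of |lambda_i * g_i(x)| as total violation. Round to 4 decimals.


KKT complementary slackness check:
lambda_1 * g_1 = 3.56 * -1.16 = -4.1296
lambda_2 * g_2 = 3.33 * 1.91 = 6.3603
lambda_3 * g_3 = 3.73 * -4.31 = -16.0763
Total violation = 4.1296 + 6.3603 + 16.0763 = 26.5662


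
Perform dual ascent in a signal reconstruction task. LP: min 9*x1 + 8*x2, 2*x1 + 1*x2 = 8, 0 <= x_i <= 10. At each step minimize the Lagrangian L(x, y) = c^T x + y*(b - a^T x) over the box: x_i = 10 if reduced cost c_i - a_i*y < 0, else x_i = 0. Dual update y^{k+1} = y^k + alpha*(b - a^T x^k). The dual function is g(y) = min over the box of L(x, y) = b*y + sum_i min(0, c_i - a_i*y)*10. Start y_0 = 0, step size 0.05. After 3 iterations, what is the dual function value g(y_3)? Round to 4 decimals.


Dual ascent for LP: min 9*x1 + 8*x2, 2*x1 + 1*x2 = 8, 0 <= x_i <= 10
Step 1: y^k = 0.0, reduced costs: (9.0, 8.0)
  x^k = (0.0, 0.0), subgradient = b - a^T x = 8.0
  y^{k+1} = 0.0 + 0.05*8.0 = 0.4
Step 2: y^k = 0.4, reduced costs: (8.2, 7.6)
  x^k = (0.0, 0.0), subgradient = b - a^T x = 8.0
  y^{k+1} = 0.4 + 0.05*8.0 = 0.8
Step 3: y^k = 0.8, reduced costs: (7.4, 7.2)
  x^k = (0.0, 0.0), subgradient = b - a^T x = 8.0
  y^{k+1} = 0.8 + 0.05*8.0 = 1.2
Dual objective at y_3 = 1.2: reduced costs (6.6, 6.8), box minimizer x = (0.0, 0.0)
g(y_3) = b*y + (c1 - a1*y)*x1 + (c2 - a2*y)*x2 = 8*1.2 + 6.6*0.0 + 6.8*0.0 = 9.6 + 0.0 + 0.0 = 9.6


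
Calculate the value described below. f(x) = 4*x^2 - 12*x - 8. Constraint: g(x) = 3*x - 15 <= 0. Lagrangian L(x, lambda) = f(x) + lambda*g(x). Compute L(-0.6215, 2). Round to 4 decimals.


Step 1: Evaluate f(x).
f(-0.6215) = 4*(-0.6215)^2 - 12*(-0.6215) - 8 = 1.003
Step 2: Evaluate g(x).
g(-0.6215) = 3*-0.6215 - 15 = -16.8645
Step 3: Compute Lagrangian.
L = 1.003 + 2*-16.8645 = -32.726


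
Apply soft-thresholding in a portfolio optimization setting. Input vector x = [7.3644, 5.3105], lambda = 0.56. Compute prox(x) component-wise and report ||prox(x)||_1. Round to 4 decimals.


Soft-thresholding with lambda = 0.56:
prox(7.3644) = sign(7.3644)*max(|7.3644| - 0.56, 0) = 6.8044
prox(5.3105) = sign(5.3105)*max(|5.3105| - 0.56, 0) = 4.7505
prox(x) = [6.8044, 4.7505]
||prox(x)||_1 = 6.8044 + 4.7505 = 11.5549


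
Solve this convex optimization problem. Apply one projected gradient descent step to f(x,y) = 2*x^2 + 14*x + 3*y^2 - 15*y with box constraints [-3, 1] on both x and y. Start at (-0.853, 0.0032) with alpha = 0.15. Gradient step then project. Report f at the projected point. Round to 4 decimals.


Step 1: Compute gradient at (-0.853, 0.0032).
grad_x = 2*2*-0.853 + 14 = 10.588
grad_y = 2*3*0.0032 - 15 = -14.9808
Step 2: Gradient step.
x_raw = -0.853 - 0.15*10.588 = -2.4412
y_raw = 0.0032 - 0.15*-14.9808 = 2.2503
Step 3: Project onto [-3, 1].
x_proj = clip(-2.4412) = -2.4412
y_proj = clip(2.2503) = 1.0
Step 4: Evaluate f.
f(-2.4412, 1.0) = -34.2579


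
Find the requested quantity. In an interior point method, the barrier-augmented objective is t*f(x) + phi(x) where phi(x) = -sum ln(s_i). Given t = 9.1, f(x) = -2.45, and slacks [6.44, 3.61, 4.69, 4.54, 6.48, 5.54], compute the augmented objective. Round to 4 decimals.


Step 1: Compute log-barrier.
ln values: [1.8625, 1.2837, 1.5454, 1.5129, 1.8687, 1.712]
phi = -(1.8625 + 1.2837 + 1.5454 + 1.5129 + 1.8687 + 1.712) = -9.7853
Step 2: Compute augmented objective.
t*f(x) = 9.1*-2.45 = -22.295
Total = -22.295 - 9.7853 = -32.0803


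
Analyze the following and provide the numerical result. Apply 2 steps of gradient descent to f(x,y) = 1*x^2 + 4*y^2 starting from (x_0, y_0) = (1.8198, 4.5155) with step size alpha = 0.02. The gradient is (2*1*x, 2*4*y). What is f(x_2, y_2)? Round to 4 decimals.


Gradient descent on f(x,y) = 1*x^2 + 4*y^2.
Starting point: (1.8198, 4.5155), alpha = 0.02
Step 1: grad_x = 2*1*1.8198 = 3.6396, grad_y = 2*4*4.5155 = 36.124
  x_1 = 1.8198 - 0.02*3.6396 = 1.747
  y_1 = 4.5155 - 0.02*36.124 = 3.793
Step 2: grad_x = 2*1*1.747 = 3.494, grad_y = 2*4*3.793 = 30.3442
  x_2 = 1.747 - 0.02*3.494 = 1.6771
  y_2 = 3.793 - 0.02*30.3442 = 3.1861
f(1.6771, 3.1861) = 1*1.6771^2 + 4*3.1861^2 = 43.4186


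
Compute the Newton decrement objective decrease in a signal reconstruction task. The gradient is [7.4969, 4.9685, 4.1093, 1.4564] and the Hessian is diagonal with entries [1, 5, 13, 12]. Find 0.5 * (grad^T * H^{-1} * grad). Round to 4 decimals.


Step 1: H is diagonal, so H^(-1) * g = [7.4969, 0.9937, 0.3161, 0.1214].
Step 2: g^T H^(-1) g = sum_i g_i^2 / H_ii
  = (7.4969)^2/1 + (4.9685)^2/5 + (4.1093)^2/13 + (1.4564)^2/12
  = 56.2035 + 4.9372 + 1.2989 + 0.1768 = 62.6164
Step 3: Objective decrease = 0.5 * g^T H^(-1) g = 31.3082


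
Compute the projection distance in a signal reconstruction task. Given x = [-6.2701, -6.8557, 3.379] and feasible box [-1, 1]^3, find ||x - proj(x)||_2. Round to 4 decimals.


Project each component onto [-1, 1].
clip(-6.2701) = -1.0, clip(-6.8557) = -1.0, clip(3.379) = 1.0
Projection = [-1.0, -1.0, 1.0]
Squared diffs: [27.774, 34.2892, 5.6596]
Distance = sqrt(67.7228) = 8.2294


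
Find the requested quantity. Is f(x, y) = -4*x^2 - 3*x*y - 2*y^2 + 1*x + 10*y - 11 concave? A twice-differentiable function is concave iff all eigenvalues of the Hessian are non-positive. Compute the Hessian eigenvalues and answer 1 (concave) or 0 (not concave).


The Hessian of f(x,y) = -4*x^2 - 3*x*y - 2*y^2 + 1*x + 10*y - 11 is:
H = [[-8, -3], [-3, -4]]
Trace = -8 - 4 = -12
Determinant = -8*-4 - (-3)^2 = 23
Discriminant = (-12)^2 - 4*23 = 52.0
Eigenvalues: lambda_1 = -9.6056, lambda_2 = -2.3944
The function is concave.

1


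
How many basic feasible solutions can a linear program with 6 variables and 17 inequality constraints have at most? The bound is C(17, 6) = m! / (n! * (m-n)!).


Each vertex corresponds to some choice of n active constraints out of m, so the number of vertices is at most C(m, n) = m! / (n!(m-n)!).
m = 17, n = 6
Numerator: 17 * 16 * 15 * 14 * 13 * 12
Denominator: 6! = 720
C(17, 6) = 12376


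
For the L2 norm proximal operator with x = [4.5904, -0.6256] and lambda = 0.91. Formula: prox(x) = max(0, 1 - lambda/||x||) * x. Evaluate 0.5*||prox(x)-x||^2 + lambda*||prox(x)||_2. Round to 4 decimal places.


Step 1: Compute ||x||.
||x|| = 4.6328
Step 2: Compute scaling factor.
scale = max(0, 1 - 0.91/4.6328) = 0.8036
Step 3: prox(x) = [3.6887, -0.5027]
||prox(x)|| = 3.7228
Step 4: Proximal objective.
0.5*||prox-x||^2 = 0.4141
lambda*||prox|| = 3.3877
Total = 3.8018


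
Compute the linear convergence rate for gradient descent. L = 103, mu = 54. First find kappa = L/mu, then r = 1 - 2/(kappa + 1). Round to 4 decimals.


Step 1: Compute the condition number.
kappa = L/mu = 103/54 = 1.9074
Step 2: Compute the convergence rate.
r = 1 - 2/(kappa + 1) = 1 - 2*mu/(L + mu) = (L - mu)/(L + mu) = 49/157 = 0.3121


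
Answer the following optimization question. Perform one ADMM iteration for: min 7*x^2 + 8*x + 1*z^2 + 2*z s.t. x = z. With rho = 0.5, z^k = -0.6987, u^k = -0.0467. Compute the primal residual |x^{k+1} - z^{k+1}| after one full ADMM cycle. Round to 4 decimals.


ADMM iteration with rho = 0.5, z^k = -0.6987, u^k = -0.0467
Step 1: x-update.
Minimize 7*x^2 + 8*x + (0.5/2)*(x + 0.6987 - 0.0467)^2
FOC: (2*7 + 0.5)*x = -8 + 0.5*(-0.6987 + 0.0467)
x^{k+1} = -0.5742
Step 2: z-update.
Minimize 1*z^2 + 2*z + (0.5/2)*(-0.5742 - z - 0.0467)^2
FOC: (2*1 + 0.5)*z = -2 + 0.5*(-0.5742 - 0.0467)
z^{k+1} = -0.9242
Step 3: u-update.
u^{k+1} = -0.0467 - 0.5742 + 0.9242 = 0.3033
Step 4: Primal residual = |-0.5742 + 0.9242| = 0.35


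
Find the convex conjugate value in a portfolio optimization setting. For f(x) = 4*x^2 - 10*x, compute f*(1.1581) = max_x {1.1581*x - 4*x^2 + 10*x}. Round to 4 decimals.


f*(y) = sup_x {y*x - a*x^2 - b*x} = sup_x {(y-b)*x - a*x^2}
FOC: (y - b) - 2a*x = 0 => x* = (y - b)/(2a)
x* = (1.1581 + 10)/(2*4) = 1.3948
f*(1.1581) = (y-b)^2/(4a) = (1.1581 + 10)^2/(4*4)
= 124.5032/16 = 7.7814


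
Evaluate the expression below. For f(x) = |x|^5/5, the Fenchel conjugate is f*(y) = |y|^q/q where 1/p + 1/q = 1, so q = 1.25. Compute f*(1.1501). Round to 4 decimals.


The conjugate exponent q satisfies 1/p + 1/q = 1.
p = 5, so q = 5/(5 - 1) = 1.25
|y|^q = 1.1501^1.25 = 1.191
f*(1.1501) = 1.191 / 1.25 = 0.9528


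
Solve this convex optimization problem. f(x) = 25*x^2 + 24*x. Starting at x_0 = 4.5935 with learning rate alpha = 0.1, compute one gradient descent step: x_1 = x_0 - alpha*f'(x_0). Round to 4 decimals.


We compute the gradient at x_0 and apply the update.
f'(x) = 50*x + 24
f'(4.5935) = 50*4.5935 + 24 = 253.675
x_1 = 4.5935 - 0.1*253.675 = -20.774


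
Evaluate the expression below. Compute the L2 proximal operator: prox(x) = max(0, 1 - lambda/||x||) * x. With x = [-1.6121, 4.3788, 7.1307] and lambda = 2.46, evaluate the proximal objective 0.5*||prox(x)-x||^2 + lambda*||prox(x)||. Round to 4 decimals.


Step 1: Compute ||x||.
||x|| = 8.5217
Step 2: Compute scaling factor.
scale = max(0, 1 - 2.46/8.5217) = 0.7113
Step 3: prox(x) = [-1.1467, 3.1148, 5.0723]
||prox(x)|| = 6.0617
Step 4: Proximal objective.
0.5*||prox-x||^2 = 3.0258
lambda*||prox|| = 14.9118
Total = 17.9376


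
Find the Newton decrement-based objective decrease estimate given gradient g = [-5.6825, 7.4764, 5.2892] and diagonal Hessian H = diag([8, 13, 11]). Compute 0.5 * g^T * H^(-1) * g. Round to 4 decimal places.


Step 1: H is diagonal, so H^(-1) * g = [-0.7103, 0.5751, 0.4808].
Step 2: g^T H^(-1) g = sum_i g_i^2 / H_ii
  = (-5.6825)^2/8 + (7.4764)^2/13 + (5.2892)^2/11
  = 4.0364 + 4.2997 + 2.5432 = 10.8793
Step 3: Objective decrease = 0.5 * g^T H^(-1) g = 5.4397


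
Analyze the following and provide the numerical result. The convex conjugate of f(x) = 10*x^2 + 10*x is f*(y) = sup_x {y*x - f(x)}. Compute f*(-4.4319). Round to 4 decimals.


f*(y) = sup_x {y*x - a*x^2 - b*x} = sup_x {(y-b)*x - a*x^2}
FOC: (y - b) - 2a*x = 0 => x* = (y - b)/(2a)
x* = (-4.4319 - 10)/(2*10) = -0.7216
f*(-4.4319) = (y-b)^2/(4a) = (-4.4319 - 10)^2/(4*10)
= 208.2797/40 = 5.207


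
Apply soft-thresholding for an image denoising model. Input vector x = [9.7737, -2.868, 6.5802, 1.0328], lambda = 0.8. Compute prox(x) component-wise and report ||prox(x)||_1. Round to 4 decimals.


Soft-thresholding with lambda = 0.8:
prox(9.7737) = sign(9.7737)*max(|9.7737| - 0.8, 0) = 8.9737
prox(-2.868) = sign(-2.868)*max(|-2.868| - 0.8, 0) = -2.068
prox(6.5802) = sign(6.5802)*max(|6.5802| - 0.8, 0) = 5.7802
prox(1.0328) = sign(1.0328)*max(|1.0328| - 0.8, 0) = 0.2328
prox(x) = [8.9737, -2.068, 5.7802, 0.2328]
||prox(x)||_1 = 8.9737 + 2.068 + 5.7802 + 0.2328 = 17.0547


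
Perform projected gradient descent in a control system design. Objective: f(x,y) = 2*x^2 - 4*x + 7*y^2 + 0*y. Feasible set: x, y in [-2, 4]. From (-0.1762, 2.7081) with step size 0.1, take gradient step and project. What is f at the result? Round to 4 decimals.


Step 1: Compute gradient at (-0.1762, 2.7081).
grad_x = 2*2*-0.1762 - 4 = -4.7048
grad_y = 2*7*2.7081 + 0 = 37.9134
Step 2: Gradient step.
x_raw = -0.1762 - 0.1*-4.7048 = 0.2943
y_raw = 2.7081 - 0.1*37.9134 = -1.0832
Step 3: Project onto [-2, 4].
x_proj = clip(0.2943) = 0.2943
y_proj = clip(-1.0832) = -1.0832
Step 4: Evaluate f.
f(0.2943, -1.0832) = 7.2099


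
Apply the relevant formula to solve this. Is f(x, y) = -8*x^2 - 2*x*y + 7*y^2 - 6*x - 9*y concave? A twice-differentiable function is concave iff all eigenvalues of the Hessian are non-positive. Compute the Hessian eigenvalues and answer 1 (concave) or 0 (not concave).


The Hessian of f(x,y) = -8*x^2 - 2*x*y + 7*y^2 - 6*x - 9*y is:
H = [[-16, -2], [-2, 14]]
Trace = -16 + 14 = -2
Determinant = -16*14 - (-2)^2 = -228
Discriminant = (-2)^2 - 4*-228 = 916.0
Eigenvalues: lambda_1 = -16.1327, lambda_2 = 14.1327
The function is not concave.

0


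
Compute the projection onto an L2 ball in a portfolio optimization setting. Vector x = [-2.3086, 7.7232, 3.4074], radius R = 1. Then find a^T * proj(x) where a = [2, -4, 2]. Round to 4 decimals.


Step 1: Compute ||x|| (intermediates to 6 decimals).
||x|| = sqrt((-2.3086)^2 + 7.7232^2 + 3.4074^2) = 8.751447
Step 2: Project.
Since ||x|| > R, scale = R/||x|| = 1/8.751447 = 0.114267, proj(x) = scale * x
proj(x) = [-0.263797, 0.882507, 0.389353]
Step 3: Dot product.
a^T * proj(x) = 2*(-0.263797) - 4*0.882507 + 2*0.389353 = -3.2789


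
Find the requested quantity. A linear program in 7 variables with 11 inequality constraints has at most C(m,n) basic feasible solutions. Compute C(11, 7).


Each vertex corresponds to some choice of n active constraints out of m, so the number of vertices is at most C(m, n) = m! / (n!(m-n)!).
m = 11, n = 7
Numerator: 11 * 10 * 9 * 8 * 7 * 6 * 5
Denominator: 7! = 5040
C(11, 7) = 330


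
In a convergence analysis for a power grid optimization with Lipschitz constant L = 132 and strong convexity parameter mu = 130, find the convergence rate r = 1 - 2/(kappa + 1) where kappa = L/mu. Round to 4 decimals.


Step 1: Compute the condition number.
kappa = L/mu = 132/130 = 1.0154
Step 2: Compute the convergence rate.
r = 1 - 2/(kappa + 1) = 1 - 2*mu/(L + mu) = (L - mu)/(L + mu) = 2/262 = 0.0076


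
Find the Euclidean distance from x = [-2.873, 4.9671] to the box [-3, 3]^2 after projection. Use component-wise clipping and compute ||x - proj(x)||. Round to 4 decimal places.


Project each component onto [-3, 3].
clip(-2.873) = -2.873, clip(4.9671) = 3.0
Projection = [-2.873, 3.0]
Squared diffs: [0.0, 3.8695]
Distance = sqrt(3.8695) = 1.9671


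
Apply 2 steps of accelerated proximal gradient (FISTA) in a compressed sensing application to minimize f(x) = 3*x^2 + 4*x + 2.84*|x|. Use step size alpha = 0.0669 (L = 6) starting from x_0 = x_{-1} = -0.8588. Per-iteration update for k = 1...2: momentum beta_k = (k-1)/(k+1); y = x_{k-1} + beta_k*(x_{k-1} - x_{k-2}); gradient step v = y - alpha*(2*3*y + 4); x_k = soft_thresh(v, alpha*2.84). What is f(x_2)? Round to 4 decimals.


FISTA on f(x) = 3*x^2 + 4*x + 2.84*|x|
L = 6, alpha = 0.0669
Iteration 1: beta = 0.0, y = -0.8588 + 0.0*(-0.8588 + 0.8588) = -0.8588
  grad(y) = -1.1528, v = y - alpha*grad = -0.7817
  prox(v) = soft_thresh(-0.7817, 0.19) = -0.5917
Iteration 2: beta = 0.3333, y = -0.5917 + 0.3333*(-0.5917 + 0.8588) = -0.5026
  grad(y) = 0.9841, v = y - alpha*grad = -0.5685
  prox(v) = soft_thresh(-0.5685, 0.19) = -0.3785
f(x_2) = 3*(-0.3785)^2 + 4*(-0.3785) + 2.84*|-0.3785| = -0.0093


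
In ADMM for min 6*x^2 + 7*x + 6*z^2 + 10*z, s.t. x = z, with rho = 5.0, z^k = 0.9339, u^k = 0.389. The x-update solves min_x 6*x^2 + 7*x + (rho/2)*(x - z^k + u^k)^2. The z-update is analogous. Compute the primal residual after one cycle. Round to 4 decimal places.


ADMM iteration with rho = 5.0, z^k = 0.9339, u^k = 0.389
Step 1: x-update.
Minimize 6*x^2 + 7*x + (5.0/2)*(x - 0.9339 + 0.389)^2
FOC: (2*6 + 5.0)*x = -7 + 5.0*(0.9339 - 0.389)
x^{k+1} = -0.2515
Step 2: z-update.
Minimize 6*z^2 + 10*z + (5.0/2)*(-0.2515 - z + 0.389)^2
FOC: (2*6 + 5.0)*z = -10 + 5.0*(-0.2515 + 0.389)
z^{k+1} = -0.5478
Step 3: u-update.
u^{k+1} = 0.389 - 0.2515 + 0.5478 = 0.6853
Step 4: Primal residual = |-0.2515 + 0.5478| = 0.2963


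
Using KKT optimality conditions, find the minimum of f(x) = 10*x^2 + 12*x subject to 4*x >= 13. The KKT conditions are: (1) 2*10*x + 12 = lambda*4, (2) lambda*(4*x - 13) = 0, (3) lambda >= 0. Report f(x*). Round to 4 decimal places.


Step 1: Try lambda = 0 (constraint inactive).
x_unc = -12/(2*10) = -0.6
Check: 4*-0.6 = -2.4 < 13 -- violated!
Step 2: Constraint must be active: 4*x = 13
x* = 13/4 = 3.25
lambda = (2*10*3.25 + 12)/4 = 19.25
Step 3: Compute optimal value.
f(x*) = 10*3.25^2 + 12*3.25 = 144.625


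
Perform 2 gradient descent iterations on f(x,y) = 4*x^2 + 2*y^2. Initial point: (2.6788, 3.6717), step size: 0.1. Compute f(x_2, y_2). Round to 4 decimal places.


Gradient descent on f(x,y) = 4*x^2 + 2*y^2.
Starting point: (2.6788, 3.6717), alpha = 0.1
Step 1: grad_x = 2*4*2.6788 = 21.4304, grad_y = 2*2*3.6717 = 14.6868
  x_1 = 2.6788 - 0.1*21.4304 = 0.5358
  y_1 = 3.6717 - 0.1*14.6868 = 2.203
Step 2: grad_x = 2*4*0.5358 = 4.2861, grad_y = 2*2*2.203 = 8.8121
  x_2 = 0.5358 - 0.1*4.2861 = 0.1072
  y_2 = 2.203 - 0.1*8.8121 = 1.3218
f(0.1072, 1.3218) = 4*0.1072^2 + 2*1.3218^2 = 3.5403


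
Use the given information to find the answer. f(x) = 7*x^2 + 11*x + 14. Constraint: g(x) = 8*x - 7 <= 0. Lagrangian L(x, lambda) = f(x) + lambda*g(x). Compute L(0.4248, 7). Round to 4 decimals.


Step 1: Evaluate f(x).
f(0.4248) = 7*0.4248^2 + 11*0.4248 + 14 = 19.936
Step 2: Evaluate g(x).
g(0.4248) = 8*0.4248 - 7 = -3.6016
Step 3: Compute Lagrangian.
L = 19.936 + 7*-3.6016 = -5.2752


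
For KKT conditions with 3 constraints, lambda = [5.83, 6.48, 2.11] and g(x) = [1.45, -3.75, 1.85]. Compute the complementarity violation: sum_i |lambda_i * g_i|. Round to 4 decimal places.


KKT complementary slackness check:
lambda_1 * g_1 = 5.83 * 1.45 = 8.4535
lambda_2 * g_2 = 6.48 * -3.75 = -24.3
lambda_3 * g_3 = 2.11 * 1.85 = 3.9035
Total violation = 8.4535 + 24.3 + 3.9035 = 36.657


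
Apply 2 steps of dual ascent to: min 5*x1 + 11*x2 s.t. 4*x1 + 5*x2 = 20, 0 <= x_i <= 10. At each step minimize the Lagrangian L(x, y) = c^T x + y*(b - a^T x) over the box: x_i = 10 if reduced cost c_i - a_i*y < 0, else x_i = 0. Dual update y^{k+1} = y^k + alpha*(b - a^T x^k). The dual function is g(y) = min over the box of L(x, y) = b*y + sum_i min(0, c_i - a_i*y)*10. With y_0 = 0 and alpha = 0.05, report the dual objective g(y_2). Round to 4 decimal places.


Dual ascent for LP: min 5*x1 + 11*x2, 4*x1 + 5*x2 = 20, 0 <= x_i <= 10
Step 1: y^k = 0.0, reduced costs: (5.0, 11.0)
  x^k = (0.0, 0.0), subgradient = b - a^T x = 20.0
  y^{k+1} = 0.0 + 0.05*20.0 = 1.0
Step 2: y^k = 1.0, reduced costs: (1.0, 6.0)
  x^k = (0.0, 0.0), subgradient = b - a^T x = 20.0
  y^{k+1} = 1.0 + 0.05*20.0 = 2.0
Dual objective at y_2 = 2.0: reduced costs (-3.0, 1.0), box minimizer x = (10.0, 0.0)
g(y_2) = b*y + (c1 - a1*y)*x1 + (c2 - a2*y)*x2 = 20*2.0 + (-3.0)*10.0 + 1.0*0.0 = 40.0 - 30.0 + 0.0 = 10.0


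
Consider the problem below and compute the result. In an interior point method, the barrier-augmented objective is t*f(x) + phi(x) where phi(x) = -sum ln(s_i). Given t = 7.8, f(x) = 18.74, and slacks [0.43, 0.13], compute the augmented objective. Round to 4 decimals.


Step 1: Compute log-barrier.
ln values: [-0.844, -2.0402]
phi = -(-0.844 - 2.0402) = 2.8842
Step 2: Compute augmented objective.
t*f(x) = 7.8*18.74 = 146.172
Total = 146.172 + 2.8842 = 149.0562


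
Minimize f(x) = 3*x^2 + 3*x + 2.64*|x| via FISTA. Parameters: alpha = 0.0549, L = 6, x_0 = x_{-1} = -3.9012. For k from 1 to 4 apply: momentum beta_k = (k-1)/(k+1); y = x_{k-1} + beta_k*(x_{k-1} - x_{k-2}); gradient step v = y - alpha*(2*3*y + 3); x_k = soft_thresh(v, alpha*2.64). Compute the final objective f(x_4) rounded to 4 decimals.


FISTA on f(x) = 3*x^2 + 3*x + 2.64*|x|
L = 6, alpha = 0.0549
Iteration 1: beta = 0.0, y = -3.9012 + 0.0*(-3.9012 + 3.9012) = -3.9012
  grad(y) = -20.4072, v = y - alpha*grad = -2.7808
  prox(v) = soft_thresh(-2.7808, 0.1449) = -2.6359
Iteration 2: beta = 0.3333, y = -2.6359 + 0.3333*(-2.6359 + 3.9012) = -2.2141
  grad(y) = -10.2849, v = y - alpha*grad = -1.6495
  prox(v) = soft_thresh(-1.6495, 0.1449) = -1.5046
Iteration 3: beta = 0.5, y = -1.5046 + 0.5*(-1.5046 + 2.6359) = -0.9389
  grad(y) = -2.6334, v = y - alpha*grad = -0.7943
  prox(v) = soft_thresh(-0.7943, 0.1449) = -0.6494
Iteration 4: beta = 0.6, y = -0.6494 + 0.6*(-0.6494 + 1.5046) = -0.1363
  grad(y) = 2.1823, v = y - alpha*grad = -0.2561
  prox(v) = soft_thresh(-0.2561, 0.1449) = -0.1112
f(x_4) = 3*(-0.1112)^2 + 3*(-0.1112) + 2.64*|-0.1112| = -0.0029


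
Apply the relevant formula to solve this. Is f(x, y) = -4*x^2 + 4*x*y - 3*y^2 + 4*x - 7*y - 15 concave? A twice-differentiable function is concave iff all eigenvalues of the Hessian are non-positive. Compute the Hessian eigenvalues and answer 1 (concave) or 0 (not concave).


The Hessian of f(x,y) = -4*x^2 + 4*x*y - 3*y^2 + 4*x - 7*y - 15 is:
H = [[-8, 4], [4, -6]]
Trace = -8 - 6 = -14
Determinant = -8*-6 - (4)^2 = 32
Discriminant = (-14)^2 - 4*32 = 68.0
Eigenvalues: lambda_1 = -11.1231, lambda_2 = -2.8769
The function is concave.

1


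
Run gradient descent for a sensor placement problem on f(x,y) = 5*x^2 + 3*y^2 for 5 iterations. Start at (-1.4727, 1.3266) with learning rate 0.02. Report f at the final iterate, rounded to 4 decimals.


Gradient descent on f(x,y) = 5*x^2 + 3*y^2.
Starting point: (-1.4727, 1.3266), alpha = 0.02
Step 1: grad_x = 2*5*-1.4727 = -14.727, grad_y = 2*3*1.3266 = 7.9596
  x_1 = -1.4727 - 0.02*-14.727 = -1.1782
  y_1 = 1.3266 - 0.02*7.9596 = 1.1674
Step 2: grad_x = 2*5*-1.1782 = -11.7816, grad_y = 2*3*1.1674 = 7.0044
  x_2 = -1.1782 - 0.02*-11.7816 = -0.9425
  y_2 = 1.1674 - 0.02*7.0044 = 1.0273
Step 3: grad_x = 2*5*-0.9425 = -9.4253, grad_y = 2*3*1.0273 = 6.1639
  x_3 = -0.9425 - 0.02*-9.4253 = -0.754
  y_3 = 1.0273 - 0.02*6.1639 = 0.904
Step 4: grad_x = 2*5*-0.754 = -7.5402, grad_y = 2*3*0.904 = 5.4242
  x_4 = -0.754 - 0.02*-7.5402 = -0.6032
  y_4 = 0.904 - 0.02*5.4242 = 0.7956
Step 5: grad_x = 2*5*-0.6032 = -6.0322, grad_y = 2*3*0.7956 = 4.7733
  x_5 = -0.6032 - 0.02*-6.0322 = -0.4826
  y_5 = 0.7956 - 0.02*4.7733 = 0.7001
f(-0.4826, 0.7001) = 5*(-0.4826)^2 + 3*0.7001^2 = 2.6348


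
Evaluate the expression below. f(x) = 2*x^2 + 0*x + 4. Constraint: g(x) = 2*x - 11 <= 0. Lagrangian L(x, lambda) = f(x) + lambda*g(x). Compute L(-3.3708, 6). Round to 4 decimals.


Step 1: Evaluate f(x).
f(-3.3708) = 2*(-3.3708)^2 + 0*(-3.3708) + 4 = 26.7246
Step 2: Evaluate g(x).
g(-3.3708) = 2*-3.3708 - 11 = -17.7416
Step 3: Compute Lagrangian.
L = 26.7246 + 6*-17.7416 = -79.725


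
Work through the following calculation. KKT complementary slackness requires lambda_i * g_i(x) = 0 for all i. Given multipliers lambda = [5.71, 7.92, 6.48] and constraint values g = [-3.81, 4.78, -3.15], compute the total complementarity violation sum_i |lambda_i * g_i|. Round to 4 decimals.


KKT complementary slackness check:
lambda_1 * g_1 = 5.71 * -3.81 = -21.7551
lambda_2 * g_2 = 7.92 * 4.78 = 37.8576
lambda_3 * g_3 = 6.48 * -3.15 = -20.412
Total violation = 21.7551 + 37.8576 + 20.412 = 80.0247


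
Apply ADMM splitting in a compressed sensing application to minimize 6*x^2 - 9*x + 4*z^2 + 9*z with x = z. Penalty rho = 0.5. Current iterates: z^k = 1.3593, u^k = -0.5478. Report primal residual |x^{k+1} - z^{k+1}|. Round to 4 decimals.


ADMM iteration with rho = 0.5, z^k = 1.3593, u^k = -0.5478
Step 1: x-update.
Minimize 6*x^2 - 9*x + (0.5/2)*(x - 1.3593 - 0.5478)^2
FOC: (2*6 + 0.5)*x = 9 + 0.5*(1.3593 + 0.5478)
x^{k+1} = 0.7963
Step 2: z-update.
Minimize 4*z^2 + 9*z + (0.5/2)*(0.7963 - z - 0.5478)^2
FOC: (2*4 + 0.5)*z = -9 + 0.5*(0.7963 - 0.5478)
z^{k+1} = -1.0442
Step 3: u-update.
u^{k+1} = -0.5478 + 0.7963 + 1.0442 = 1.2927
Step 4: Primal residual = |0.7963 + 1.0442| = 1.8405


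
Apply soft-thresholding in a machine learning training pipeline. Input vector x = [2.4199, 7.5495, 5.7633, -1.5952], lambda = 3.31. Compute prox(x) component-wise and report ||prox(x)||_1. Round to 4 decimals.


Soft-thresholding with lambda = 3.31:
prox(2.4199) = sign(2.4199)*max(|2.4199| - 3.31, 0) = 0.0
prox(7.5495) = sign(7.5495)*max(|7.5495| - 3.31, 0) = 4.2395
prox(5.7633) = sign(5.7633)*max(|5.7633| - 3.31, 0) = 2.4533
prox(-1.5952) = sign(-1.5952)*max(|-1.5952| - 3.31, 0) = 0.0
prox(x) = [0.0, 4.2395, 2.4533, 0.0]
||prox(x)||_1 = 0.0 + 4.2395 + 2.4533 + 0.0 = 6.6928


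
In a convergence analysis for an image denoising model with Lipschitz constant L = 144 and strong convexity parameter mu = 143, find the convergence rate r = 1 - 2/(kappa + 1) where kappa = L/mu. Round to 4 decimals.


Step 1: Compute the condition number.
kappa = L/mu = 144/143 = 1.007
Step 2: Compute the convergence rate.
r = 1 - 2/(kappa + 1) = 1 - 2*mu/(L + mu) = (L - mu)/(L + mu) = 1/287 = 0.0035


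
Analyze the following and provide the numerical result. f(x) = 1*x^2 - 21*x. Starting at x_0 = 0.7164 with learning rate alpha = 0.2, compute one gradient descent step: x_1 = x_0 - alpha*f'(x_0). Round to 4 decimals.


We compute the gradient at x_0 and apply the update.
f'(x) = 2*x - 21
f'(0.7164) = 2*0.7164 - 21 = -19.5672
x_1 = 0.7164 - 0.2*-19.5672 = 4.6298


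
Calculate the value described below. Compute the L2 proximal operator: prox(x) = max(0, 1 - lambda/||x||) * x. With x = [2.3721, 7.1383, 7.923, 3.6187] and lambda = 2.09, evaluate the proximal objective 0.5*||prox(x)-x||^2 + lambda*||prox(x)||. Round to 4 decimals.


Step 1: Compute ||x||.
||x|| = 11.5087
Step 2: Compute scaling factor.
scale = max(0, 1 - 2.09/11.5087) = 0.8184
Step 3: prox(x) = [1.9413, 5.842, 6.4842, 2.9615]
||prox(x)|| = 9.4187
Step 4: Proximal objective.
0.5*||prox-x||^2 = 2.1841
lambda*||prox|| = 19.6851
Total = 21.8692


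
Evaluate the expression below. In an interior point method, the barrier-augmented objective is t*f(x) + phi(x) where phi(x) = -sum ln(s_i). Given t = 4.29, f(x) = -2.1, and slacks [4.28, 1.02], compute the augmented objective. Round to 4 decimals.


Step 1: Compute log-barrier.
ln values: [1.454, 0.0198]
phi = -(1.454 + 0.0198) = -1.4738
Step 2: Compute augmented objective.
t*f(x) = 4.29*-2.1 = -9.009
Total = -9.009 - 1.4738 = -10.4828


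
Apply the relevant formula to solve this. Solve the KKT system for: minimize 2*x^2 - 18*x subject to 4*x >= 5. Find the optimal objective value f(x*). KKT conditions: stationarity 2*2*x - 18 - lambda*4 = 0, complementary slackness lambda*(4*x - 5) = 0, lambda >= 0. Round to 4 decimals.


Step 1: Try lambda = 0 (constraint inactive).
Stationarity: 2*2*x - 18 = 0
x* = 18/(2*2) = 4.5
Check constraint: 4*4.5 = 18.0 >= 5 -- satisfied.
Step 2: Compute optimal value.
f(x*) = 2*4.5^2 - 18*4.5 = -40.5


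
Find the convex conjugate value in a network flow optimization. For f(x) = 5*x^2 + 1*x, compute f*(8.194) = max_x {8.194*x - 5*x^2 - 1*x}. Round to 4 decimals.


f*(y) = sup_x {y*x - a*x^2 - b*x} = sup_x {(y-b)*x - a*x^2}
FOC: (y - b) - 2a*x = 0 => x* = (y - b)/(2a)
x* = (8.194 - 1)/(2*5) = 0.7194
f*(8.194) = (y-b)^2/(4a) = (8.194 - 1)^2/(4*5)
= 51.7536/20 = 2.5877


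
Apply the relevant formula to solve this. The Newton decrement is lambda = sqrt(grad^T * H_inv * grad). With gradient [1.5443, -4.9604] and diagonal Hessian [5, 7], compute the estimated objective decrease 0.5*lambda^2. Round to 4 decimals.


Step 1: H is diagonal, so H^(-1) * g = [0.3089, -0.7086].
Step 2: g^T H^(-1) g = sum_i g_i^2 / H_ii
  = (1.5443)^2/5 + (-4.9604)^2/7
  = 0.477 + 3.5151 = 3.9921
Step 3: Objective decrease = 0.5 * g^T H^(-1) g = 1.996


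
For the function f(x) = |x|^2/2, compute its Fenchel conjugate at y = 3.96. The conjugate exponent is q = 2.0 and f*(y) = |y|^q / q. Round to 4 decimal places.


The conjugate exponent q satisfies 1/p + 1/q = 1.
p = 2, so q = 2/(2 - 1) = 2.0
|y|^q = 3.96^2.0 = 15.6816
f*(3.96) = 15.6816 / 2.0 = 7.8408


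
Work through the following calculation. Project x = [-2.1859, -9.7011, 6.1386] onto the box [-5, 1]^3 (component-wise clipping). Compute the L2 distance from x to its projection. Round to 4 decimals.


Project each component onto [-5, 1].
clip(-2.1859) = -2.1859, clip(-9.7011) = -5.0, clip(6.1386) = 1.0
Projection = [-2.1859, -5.0, 1.0]
Squared diffs: [0.0, 22.1003, 26.4052]
Distance = sqrt(48.5055) = 6.9646


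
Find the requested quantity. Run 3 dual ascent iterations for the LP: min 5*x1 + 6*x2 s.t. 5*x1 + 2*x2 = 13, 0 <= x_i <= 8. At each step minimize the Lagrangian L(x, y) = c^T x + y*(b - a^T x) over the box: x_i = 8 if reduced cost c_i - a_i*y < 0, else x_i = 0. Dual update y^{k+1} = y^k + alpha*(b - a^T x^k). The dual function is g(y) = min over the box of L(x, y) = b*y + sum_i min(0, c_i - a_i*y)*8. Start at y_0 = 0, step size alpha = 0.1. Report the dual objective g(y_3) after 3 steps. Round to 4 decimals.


Dual ascent for LP: min 5*x1 + 6*x2, 5*x1 + 2*x2 = 13, 0 <= x_i <= 8
Step 1: y^k = 0.0, reduced costs: (5.0, 6.0)
  x^k = (0.0, 0.0), subgradient = b - a^T x = 13.0
  y^{k+1} = 0.0 + 0.1*13.0 = 1.3
Step 2: y^k = 1.3, reduced costs: (-1.5, 3.4)
  x^k = (8.0, 0.0), subgradient = b - a^T x = -27.0
  y^{k+1} = 1.3 + 0.1*-27.0 = -1.4
Step 3: y^k = -1.4, reduced costs: (12.0, 8.8)
  x^k = (0.0, 0.0), subgradient = b - a^T x = 13.0
  y^{k+1} = -1.4 + 0.1*13.0 = -0.1
Dual objective at y_3 = -0.1: reduced costs (5.5, 6.2), box minimizer x = (0.0, 0.0)
g(y_3) = b*y + (c1 - a1*y)*x1 + (c2 - a2*y)*x2 = 13*(-0.1) + 5.5*0.0 + 6.2*0.0 = -1.3 + 0.0 + 0.0 = -1.3


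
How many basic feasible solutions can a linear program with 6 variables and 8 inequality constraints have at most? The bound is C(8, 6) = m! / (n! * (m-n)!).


Each vertex corresponds to some choice of n active constraints out of m, so the number of vertices is at most C(m, n) = m! / (n!(m-n)!).
m = 8, n = 6
Numerator: 8 * 7 * 6 * 5 * 4 * 3
Denominator: 6! = 720
C(8, 6) = 28


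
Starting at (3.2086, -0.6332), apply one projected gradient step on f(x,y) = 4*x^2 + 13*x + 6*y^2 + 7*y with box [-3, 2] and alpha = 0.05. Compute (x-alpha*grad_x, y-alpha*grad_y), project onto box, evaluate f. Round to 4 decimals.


Step 1: Compute gradient at (3.2086, -0.6332).
grad_x = 2*4*3.2086 + 13 = 38.6688
grad_y = 2*6*-0.6332 + 7 = -0.5984
Step 2: Gradient step.
x_raw = 3.2086 - 0.05*38.6688 = 1.2752
y_raw = -0.6332 - 0.05*-0.5984 = -0.6033
Step 3: Project onto [-3, 2].
x_proj = clip(1.2752) = 1.2752
y_proj = clip(-0.6033) = -0.6033
Step 4: Evaluate f.
f(1.2752, -0.6033) = 21.0419


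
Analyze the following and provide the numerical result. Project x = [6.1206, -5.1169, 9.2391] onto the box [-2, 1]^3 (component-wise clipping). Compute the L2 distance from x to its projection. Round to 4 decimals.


Project each component onto [-2, 1].
clip(6.1206) = 1.0, clip(-5.1169) = -2.0, clip(9.2391) = 1.0
Projection = [1.0, -2.0, 1.0]
Squared diffs: [26.2205, 9.7151, 67.8828]
Distance = sqrt(103.8184) = 10.1891


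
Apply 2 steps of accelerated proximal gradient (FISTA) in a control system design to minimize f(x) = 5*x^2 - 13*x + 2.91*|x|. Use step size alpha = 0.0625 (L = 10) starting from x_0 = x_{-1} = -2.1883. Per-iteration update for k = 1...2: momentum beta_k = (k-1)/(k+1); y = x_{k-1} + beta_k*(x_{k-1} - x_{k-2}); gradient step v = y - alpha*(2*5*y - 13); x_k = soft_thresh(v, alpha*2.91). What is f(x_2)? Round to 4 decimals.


FISTA on f(x) = 5*x^2 - 13*x + 2.91*|x|
L = 10, alpha = 0.0625
Iteration 1: beta = 0.0, y = -2.1883 + 0.0*(-2.1883 + 2.1883) = -2.1883
  grad(y) = -34.883, v = y - alpha*grad = -0.0081
  prox(v) = soft_thresh(-0.0081, 0.1819) = 0.0
Iteration 2: beta = 0.3333, y = 0.0 + 0.3333*(0.0 + 2.1883) = 0.7294
  grad(y) = -5.7057, v = y - alpha*grad = 1.086
  prox(v) = soft_thresh(1.086, 0.1819) = 0.9042
f(x_2) = 5*0.9042^2 - 13*0.9042 + 2.91*|0.9042| = -5.0355


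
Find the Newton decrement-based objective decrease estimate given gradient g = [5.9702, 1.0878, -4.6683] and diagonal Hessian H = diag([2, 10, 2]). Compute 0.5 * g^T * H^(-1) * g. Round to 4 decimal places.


Step 1: H is diagonal, so H^(-1) * g = [2.9851, 0.1088, -2.3342].
Step 2: g^T H^(-1) g = sum_i g_i^2 / H_ii
  = (5.9702)^2/2 + (1.0878)^2/10 + (-4.6683)^2/2
  = 17.8216 + 0.1183 + 10.8965 = 28.8365
Step 3: Objective decrease = 0.5 * g^T H^(-1) g = 14.4182


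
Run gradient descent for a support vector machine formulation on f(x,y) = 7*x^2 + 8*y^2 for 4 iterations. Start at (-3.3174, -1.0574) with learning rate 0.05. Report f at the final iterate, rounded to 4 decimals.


Gradient descent on f(x,y) = 7*x^2 + 8*y^2.
Starting point: (-3.3174, -1.0574), alpha = 0.05
Step 1: grad_x = 2*7*-3.3174 = -46.4436, grad_y = 2*8*-1.0574 = -16.9184
  x_1 = -3.3174 - 0.05*-46.4436 = -0.9952
  y_1 = -1.0574 - 0.05*-16.9184 = -0.2115
Step 2: grad_x = 2*7*-0.9952 = -13.9331, grad_y = 2*8*-0.2115 = -3.3837
  x_2 = -0.9952 - 0.05*-13.9331 = -0.2986
  y_2 = -0.2115 - 0.05*-3.3837 = -0.0423
Step 3: grad_x = 2*7*-0.2986 = -4.1799, grad_y = 2*8*-0.0423 = -0.6767
  x_3 = -0.2986 - 0.05*-4.1799 = -0.0896
  y_3 = -0.0423 - 0.05*-0.6767 = -0.0085
Step 4: grad_x = 2*7*-0.0896 = -1.254, grad_y = 2*8*-0.0085 = -0.1353
  x_4 = -0.0896 - 0.05*-1.254 = -0.0269
  y_4 = -0.0085 - 0.05*-0.1353 = -0.0017
f(-0.0269, -0.0017) = 7*(-0.0269)^2 + 8*(-0.0017)^2 = 0.0051


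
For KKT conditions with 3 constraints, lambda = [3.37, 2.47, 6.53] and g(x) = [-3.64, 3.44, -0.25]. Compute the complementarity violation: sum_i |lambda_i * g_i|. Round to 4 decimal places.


KKT complementary slackness check:
lambda_1 * g_1 = 3.37 * -3.64 = -12.2668
lambda_2 * g_2 = 2.47 * 3.44 = 8.4968
lambda_3 * g_3 = 6.53 * -0.25 = -1.6325
Total violation = 12.2668 + 8.4968 + 1.6325 = 22.3961


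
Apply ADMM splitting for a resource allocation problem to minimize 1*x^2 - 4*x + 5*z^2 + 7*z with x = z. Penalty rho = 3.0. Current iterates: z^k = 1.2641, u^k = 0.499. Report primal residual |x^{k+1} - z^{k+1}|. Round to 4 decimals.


ADMM iteration with rho = 3.0, z^k = 1.2641, u^k = 0.499
Step 1: x-update.
Minimize 1*x^2 - 4*x + (3.0/2)*(x - 1.2641 + 0.499)^2
FOC: (2*1 + 3.0)*x = 4 + 3.0*(1.2641 - 0.499)
x^{k+1} = 1.2591
Step 2: z-update.
Minimize 5*z^2 + 7*z + (3.0/2)*(1.2591 - z + 0.499)^2
FOC: (2*5 + 3.0)*z = -7 + 3.0*(1.2591 + 0.499)
z^{k+1} = -0.1328
Step 3: u-update.
u^{k+1} = 0.499 + 1.2591 + 0.1328 = 1.8908
Step 4: Primal residual = |1.2591 + 0.1328| = 1.3918


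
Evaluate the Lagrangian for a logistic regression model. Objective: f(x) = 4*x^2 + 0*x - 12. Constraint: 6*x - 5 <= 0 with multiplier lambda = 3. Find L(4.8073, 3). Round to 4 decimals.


Step 1: Evaluate f(x).
f(4.8073) = 4*4.8073^2 + 0*4.8073 - 12 = 80.4405
Step 2: Evaluate g(x).
g(4.8073) = 6*4.8073 - 5 = 23.8438
Step 3: Compute Lagrangian.
L = 80.4405 + 3*23.8438 = 151.9719


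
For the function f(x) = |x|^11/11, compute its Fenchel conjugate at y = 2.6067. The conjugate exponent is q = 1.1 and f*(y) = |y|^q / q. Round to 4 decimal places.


The conjugate exponent q satisfies 1/p + 1/q = 1.
p = 11, so q = 11/(11 - 1) = 1.1
|y|^q = 2.6067^1.1 = 2.8688
f*(2.6067) = 2.8688 / 1.1 = 2.608


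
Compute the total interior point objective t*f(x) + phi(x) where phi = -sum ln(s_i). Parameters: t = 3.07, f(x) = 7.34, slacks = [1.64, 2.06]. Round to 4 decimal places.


Step 1: Compute log-barrier.
ln values: [0.4947, 0.7227]
phi = -(0.4947 + 0.7227) = -1.2174
Step 2: Compute augmented objective.
t*f(x) = 3.07*7.34 = 22.5338
Total = 22.5338 - 1.2174 = 21.3164


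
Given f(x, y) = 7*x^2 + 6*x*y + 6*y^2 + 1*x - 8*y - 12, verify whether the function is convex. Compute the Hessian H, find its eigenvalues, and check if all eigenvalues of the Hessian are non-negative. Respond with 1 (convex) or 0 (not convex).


The Hessian of f(x,y) = 7*x^2 + 6*x*y + 6*y^2 + 1*x - 8*y - 12 is:
H = [[14, 6], [6, 12]]
Trace = 14 + 12 = 26
Determinant = 14*12 - (6)^2 = 132
Discriminant = (26)^2 - 4*132 = 148.0
Eigenvalues: lambda_1 = 6.9172, lambda_2 = 19.0828
The function is convex.

1


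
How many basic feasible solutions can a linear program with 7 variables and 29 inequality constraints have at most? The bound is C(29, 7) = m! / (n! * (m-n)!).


Each vertex corresponds to some choice of n active constraints out of m, so the number of vertices is at most C(m, n) = m! / (n!(m-n)!).
m = 29, n = 7
Numerator: 29 * 28 * 27 * 26 * 25 * 24 * 23
Denominator: 7! = 5040
C(29, 7) = 1560780


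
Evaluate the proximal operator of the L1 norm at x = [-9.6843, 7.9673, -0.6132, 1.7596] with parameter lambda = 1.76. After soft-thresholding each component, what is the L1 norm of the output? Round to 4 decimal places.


Soft-thresholding with lambda = 1.76:
prox(-9.6843) = sign(-9.6843)*max(|-9.6843| - 1.76, 0) = -7.9243
prox(7.9673) = sign(7.9673)*max(|7.9673| - 1.76, 0) = 6.2073
prox(-0.6132) = sign(-0.6132)*max(|-0.6132| - 1.76, 0) = 0.0
prox(1.7596) = sign(1.7596)*max(|1.7596| - 1.76, 0) = 0.0
prox(x) = [-7.9243, 6.2073, 0.0, 0.0]
||prox(x)||_1 = 7.9243 + 6.2073 + 0.0 + 0.0 = 14.1316


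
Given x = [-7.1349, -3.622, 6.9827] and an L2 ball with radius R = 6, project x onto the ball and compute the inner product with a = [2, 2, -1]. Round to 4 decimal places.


Step 1: Compute ||x|| (intermediates to 6 decimals).
||x|| = sqrt((-7.1349)^2 + (-3.622)^2 + 6.9827^2) = 10.619971
Step 2: Project.
Since ||x|| > R, scale = R/||x|| = 6/10.619971 = 0.564973, proj(x) = scale * x
proj(x) = [-4.031026, -2.046332, 3.945037]
Step 3: Dot product.
a^T * proj(x) = 2*(-4.031026) + 2*(-2.046332) - 1*3.945037 = -16.0998


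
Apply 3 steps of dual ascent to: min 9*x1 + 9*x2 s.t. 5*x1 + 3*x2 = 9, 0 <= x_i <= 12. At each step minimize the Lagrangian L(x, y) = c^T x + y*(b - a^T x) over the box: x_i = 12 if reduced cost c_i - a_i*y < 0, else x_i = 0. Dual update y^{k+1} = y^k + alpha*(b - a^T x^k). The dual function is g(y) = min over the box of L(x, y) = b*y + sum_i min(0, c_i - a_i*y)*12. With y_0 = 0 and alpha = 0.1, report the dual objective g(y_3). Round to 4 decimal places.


Dual ascent for LP: min 9*x1 + 9*x2, 5*x1 + 3*x2 = 9, 0 <= x_i <= 12
Step 1: y^k = 0.0, reduced costs: (9.0, 9.0)
  x^k = (0.0, 0.0), subgradient = b - a^T x = 9.0
  y^{k+1} = 0.0 + 0.1*9.0 = 0.9
Step 2: y^k = 0.9, reduced costs: (4.5, 6.3)
  x^k = (0.0, 0.0), subgradient = b - a^T x = 9.0
  y^{k+1} = 0.9 + 0.1*9.0 = 1.8
Step 3: y^k = 1.8, reduced costs: (0.0, 3.6)
  x^k = (0.0, 0.0), subgradient = b - a^T x = 9.0
  y^{k+1} = 1.8 + 0.1*9.0 = 2.7
Dual objective at y_3 = 2.7: reduced costs (-4.5, 0.9), box minimizer x = (12.0, 0.0)
g(y_3) = b*y + (c1 - a1*y)*x1 + (c2 - a2*y)*x2 = 9*2.7 + (-4.5)*12.0 + 0.9*0.0 = 24.3 - 54.0 + 0.0 = -29.7


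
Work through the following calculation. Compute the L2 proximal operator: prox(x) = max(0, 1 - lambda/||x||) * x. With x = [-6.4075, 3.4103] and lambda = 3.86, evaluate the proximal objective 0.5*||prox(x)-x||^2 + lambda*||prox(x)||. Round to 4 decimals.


Step 1: Compute ||x||.
||x|| = 7.2585
Step 2: Compute scaling factor.
scale = max(0, 1 - 3.86/7.2585) = 0.4682
Step 3: prox(x) = [-3.0001, 1.5967]
||prox(x)|| = 3.3985
Step 4: Proximal objective.
0.5*||prox-x||^2 = 7.4498
lambda*||prox|| = 13.1182
Total = 20.5681


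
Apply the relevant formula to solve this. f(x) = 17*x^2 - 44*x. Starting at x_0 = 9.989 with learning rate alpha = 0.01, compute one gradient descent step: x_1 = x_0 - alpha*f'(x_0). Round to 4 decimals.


We compute the gradient at x_0 and apply the update.
f'(x) = 34*x - 44
f'(9.989) = 34*9.989 - 44 = 295.626
x_1 = 9.989 - 0.01*295.626 = 7.0327


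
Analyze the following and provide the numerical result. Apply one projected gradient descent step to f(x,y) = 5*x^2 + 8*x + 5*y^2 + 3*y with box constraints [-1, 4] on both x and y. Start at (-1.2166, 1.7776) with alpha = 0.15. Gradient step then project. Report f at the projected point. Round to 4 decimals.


Step 1: Compute gradient at (-1.2166, 1.7776).
grad_x = 2*5*-1.2166 + 8 = -4.166
grad_y = 2*5*1.7776 + 3 = 20.776
Step 2: Gradient step.
x_raw = -1.2166 - 0.15*-4.166 = -0.5917
y_raw = 1.7776 - 0.15*20.776 = -1.3388
Step 3: Project onto [-1, 4].
x_proj = clip(-0.5917) = -0.5917
y_proj = clip(-1.3388) = -1.0
Step 4: Evaluate f.
f(-0.5917, -1.0) = -0.9831


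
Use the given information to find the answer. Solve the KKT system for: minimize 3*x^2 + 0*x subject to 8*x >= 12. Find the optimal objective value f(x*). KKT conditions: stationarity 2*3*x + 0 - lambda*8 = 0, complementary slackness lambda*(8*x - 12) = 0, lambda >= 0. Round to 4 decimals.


Step 1: Try lambda = 0 (constraint inactive).
x_unc = 0/(2*3) = 0.0
Check: 8*0.0 = 0.0 < 12 -- violated!
Step 2: Constraint must be active: 8*x = 12
x* = 12/8 = 1.5
lambda = (2*3*1.5 + 0)/8 = 1.125
Step 3: Compute optimal value.
f(x*) = 3*1.5^2 + 0*1.5 = 6.75
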